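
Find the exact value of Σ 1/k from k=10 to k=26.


Σₖ₌10^26 1/k = 1/10 + 1/11 + 1/12 + ... + 1/26
= 27452509171/26771144400
≈ 1.0255

Sum = 27452509171/26771144400 ≈ 1.0255


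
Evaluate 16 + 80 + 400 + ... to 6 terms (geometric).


Sₙ = 16×(5^6 - 1)/(5 - 1)
= 16×(15625 - 1)/4
= 16×15624/4
= 62496

S_6 = 62496


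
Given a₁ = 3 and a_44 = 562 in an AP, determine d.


d = (aₙ - a₁)/(n-1)
= (562 - 3)/(44-1)
= 559/43 = 13

d = 13


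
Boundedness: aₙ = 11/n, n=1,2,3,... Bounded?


a₁ = 11, a₂ = 11/2, a₃ = 11/3, ...
0 < aₙ ≤ 11 for all n ≥ 1
Lower bound: 0, Upper bound: 11
The sequence IS bounded

Bounded (0 < aₙ ≤ 11)


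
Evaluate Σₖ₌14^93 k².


Σₖ₌14^93 k² = Σₖ₌₁^93 k² − Σₖ₌₁^13 k²
= 93·94·187/6 − 13·14·27/6
= 272459 − 819 = 271640

Σk² = 271640


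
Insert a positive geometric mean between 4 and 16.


GM = √(4×16) = √64 = 8

GM = 8


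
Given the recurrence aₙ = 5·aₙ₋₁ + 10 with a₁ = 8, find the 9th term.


Computing step by step:
a_1 = 8
a_2 = 50
a_3 = 260
a_4 = 1310
a_5 = 6560
a_6 = 32810
a_7 = 164060
a_8 = 820310
a_9 = 4101560


a_9 = 4101560


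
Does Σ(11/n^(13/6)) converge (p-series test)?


p-series test: Σ c/n^p converges if p > 1, diverges if p ≤ 1 (constant c > 0 doesn't affect convergence).
p = 13/6
13/6 > 1 → CONVERGES

Converges (p = 13/6 > 1)


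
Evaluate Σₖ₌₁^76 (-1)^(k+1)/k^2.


S = 1 - 1/4 + 1/9 - 1/16 + 1/25 - 1/36 + 1/49 - 1/64 ± ...
= 0.8224
(Full series converges to +π²/12 ≈ +0.8225)

S_76 = 0.8224


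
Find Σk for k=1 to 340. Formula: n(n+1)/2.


n(n+1)/2 = 340×341/2 = 115940/2 = 57970

Σk = 57970


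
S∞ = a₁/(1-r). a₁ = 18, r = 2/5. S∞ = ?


S∞ = a₁/(1-r) = 18/(1 - 2/5)
= 18/(3/5)
= 30

S∞ = 30


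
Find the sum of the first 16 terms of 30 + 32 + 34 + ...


aₙ = 30 + (16-1)×2 = 60
Sₙ = n(a₁+aₙ)/2 = 16×(30+60)/2
= 16×90/2 = 720

S_16 = 720


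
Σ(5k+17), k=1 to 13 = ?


Σ(5k+17) = 5·Σk + 17·n
= 5·91 + 17·13
= 455 + 221 = 676

Σ = 676


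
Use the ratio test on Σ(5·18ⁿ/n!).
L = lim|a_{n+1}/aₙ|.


aₙ = 5·18^n/n!
a_{n+1}/aₙ = 18^(n+1)/(n+1)! × n!/18^n  (constant 5 cancels)
= 18/(n+1)
L = lim(n→∞) 18/(n+1) = 0
L < 1 → series CONVERGES

Converges (ratio test: L = 0 < 1)


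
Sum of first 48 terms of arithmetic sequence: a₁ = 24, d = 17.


aₙ = 24 + (48-1)×17 = 823
Sₙ = n(a₁+aₙ)/2 = 48×(24+823)/2
= 48×847/2 = 20328

S_48 = 20328


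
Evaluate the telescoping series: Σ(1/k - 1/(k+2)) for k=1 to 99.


Telescoping with gap 2: two head and two tail terms survive.
= (1 + 1/2) - (1/100 + 1/101)
= 3/2 - 1/100 - 1/101 = 14949/10100

Sum = 14949/10100


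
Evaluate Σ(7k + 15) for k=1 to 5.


Σ(7k+15) = 7·Σk + 15·n
= 7·15 + 15·5
= 105 + 75 = 180

Σ = 180


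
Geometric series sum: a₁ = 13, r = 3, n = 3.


Sₙ = 13×(3^3 - 1)/(3 - 1)
= 13×(27 - 1)/2
= 13×26/2
= 169

S_3 = 169


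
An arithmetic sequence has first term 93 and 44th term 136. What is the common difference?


d = (aₙ - a₁)/(n-1)
= (136 - 93)/(44-1)
= 43/43 = 1

d = 1


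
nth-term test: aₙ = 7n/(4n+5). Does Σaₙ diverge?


lim(n→∞) 7n/(4n+5) = 7/4 = 7/4  (divide numerator and denominator by n)
lim aₙ = 7/4 ≠ 0 → series DIVERGES

Diverges (lim aₙ = 7/4 ≠ 0)


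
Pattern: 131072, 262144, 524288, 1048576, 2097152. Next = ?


Pattern: powers of 2: 2ⁿ
Terms: 131072, 262144, 524288, 1048576, 2097152
Next term = 4194304

Next term = 4194304


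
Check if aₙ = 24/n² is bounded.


a₁ = 24, a₂ = 24/4, a₃ = 24/9, ...
0 < aₙ ≤ 24 for all n ≥ 1
The sequence IS bounded

Bounded (0 < aₙ ≤ 24)


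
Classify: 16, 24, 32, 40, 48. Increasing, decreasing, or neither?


Differences: 8, 8, 8, 8
All differences > 0 → strictly INCREASING

Monotonically increasing


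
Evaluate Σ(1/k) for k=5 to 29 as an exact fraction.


Σₖ₌5^29 1/k = 1/5 + 1/6 + 1/7 + ... + 1/29
= 4374776588887/2329089562800
≈ 1.8783

Sum = 4374776588887/2329089562800 ≈ 1.8783


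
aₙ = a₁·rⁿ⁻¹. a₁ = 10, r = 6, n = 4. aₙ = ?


aₙ = a₁·r^(n-1)
= 10×6^3
= 10×216
= 2160

a_4 = 2160


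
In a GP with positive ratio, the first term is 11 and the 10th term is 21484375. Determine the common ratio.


r^(n-1) = aₙ/a₁
r^9 = 21484375/11 = 1953125
r = 1953125^(1/9)
= 5

r = 5


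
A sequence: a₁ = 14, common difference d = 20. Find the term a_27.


aₙ = a₁ + (n-1)d
= 14 + (27-1)×20
= 14 + 520
= 534

a_27 = 534


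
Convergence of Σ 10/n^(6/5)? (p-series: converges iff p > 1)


p-series test: Σ c/n^p converges if p > 1, diverges if p ≤ 1 (constant c > 0 doesn't affect convergence).
p = 6/5
6/5 > 1 → CONVERGES

Converges (p = 6/5 > 1)


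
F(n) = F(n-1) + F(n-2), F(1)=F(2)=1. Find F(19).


Fibonacci sequence: 1, 1, 2, 3, 5, 8, 13, 21, 34, 55, 89, ...
F(19) = 4181

F(19) = 4181


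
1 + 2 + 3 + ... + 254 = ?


n(n+1)/2 = 254×255/2 = 64770/2 = 32385

Σk = 32385


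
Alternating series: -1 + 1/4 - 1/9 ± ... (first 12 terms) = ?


S = -1 + 1/4 - 1/9 + 1/16 - 1/25 + 1/36 - 1/49 + 1/64 ± ...
= -0.8193
(Full series converges to -π²/12 ≈ -0.8225)

S_12 = -0.8193


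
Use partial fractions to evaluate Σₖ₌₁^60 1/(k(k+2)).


1/(k(k+2)) = (1/2)·(1/k - 1/(k+2)) (partial fractions)
Telescoping: Σ = (1/2)·(1 + 1/2 - 1/61 - 1/62) = 2775/3782

Sum = 2775/3782


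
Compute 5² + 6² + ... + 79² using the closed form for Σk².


Σₖ₌5^79 k² = Σₖ₌₁^79 k² − Σₖ₌₁^4 k²
= 79·80·159/6 − 4·5·9/6
= 167480 − 30 = 167450

Σk² = 167450


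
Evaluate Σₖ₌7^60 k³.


Σₖ₌7^60 k³ = [60·61/2]² − [6·7/2]²
= 3348900 − 441 = 3348459

Σk³ = 3348459


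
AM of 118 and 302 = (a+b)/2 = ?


AM = (118 + 302)/2 = 420/2 = 210

AM = 210


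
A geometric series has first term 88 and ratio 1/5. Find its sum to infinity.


S∞ = a₁/(1-r) = 88/(1 - 1/5)
= 88/(4/5)
= 110

S∞ = 110


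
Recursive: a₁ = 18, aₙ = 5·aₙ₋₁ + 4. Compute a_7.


Computing step by step:
a_1 = 18
a_2 = 94
a_3 = 474
a_4 = 2374
a_5 = 11874
a_6 = 59374
a_7 = 296874


a_7 = 296874


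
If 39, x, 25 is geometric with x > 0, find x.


GM = √(39×25) = √975 = 31.225

GM = 31.225


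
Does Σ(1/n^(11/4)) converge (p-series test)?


p-series test: Σ c/n^p converges if p > 1, diverges if p ≤ 1 (constant c > 0 doesn't affect convergence).
p = 11/4
11/4 > 1 → CONVERGES

Converges (p = 11/4 > 1)


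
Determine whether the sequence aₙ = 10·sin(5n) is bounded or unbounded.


For all n, -1 ≤ sin(5n) ≤ 1, so -10 ≤ 10·sin(5n) ≤ 10
Lower bound: -10, Upper bound: 10
The sequence IS bounded

Bounded (-10 ≤ aₙ ≤ 10)


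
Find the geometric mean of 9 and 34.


GM = √(9×34) = √306 = 17.4929

GM = 17.4929


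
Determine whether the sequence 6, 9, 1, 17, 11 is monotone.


Differences: 3, -8, 16, -6
Difference at position 1 is +3 (> 0) but position 2 is -8 (< 0) — sequence both rises and falls
→ NOT monotonic

Not monotonic


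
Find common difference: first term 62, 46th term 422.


d = (aₙ - a₁)/(n-1)
= (422 - 62)/(46-1)
= 360/45 = 8

d = 8


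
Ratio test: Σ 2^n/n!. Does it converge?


aₙ = 2^n/n!
a_{n+1}/aₙ = 2^(n+1)/(n+1)! × n!/2^n
= 2/(n+1)
L = lim(n→∞) 2/(n+1) = 0
L < 1 → series CONVERGES

Converges (ratio test: L = 0 < 1)


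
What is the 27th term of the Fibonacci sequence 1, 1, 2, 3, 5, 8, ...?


Fibonacci sequence: 1, 1, 2, 3, 5, 8, 13, 21, 34, 55, 89, ...
F(27) = 196418

F(27) = 196418


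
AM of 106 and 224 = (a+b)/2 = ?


AM = (106 + 224)/2 = 330/2 = 165

AM = 165


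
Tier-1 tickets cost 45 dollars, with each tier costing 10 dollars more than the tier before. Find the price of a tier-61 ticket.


aₙ = a₁ + (n-1)d
= 45 + (61-1)×10
= 45 + 600
= 645

a_61 = 645


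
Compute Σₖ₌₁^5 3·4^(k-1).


Sₙ = 3×(4^5 - 1)/(4 - 1)
= 3×(1024 - 1)/3
= 3×1023/3
= 1023

S_5 = 1023


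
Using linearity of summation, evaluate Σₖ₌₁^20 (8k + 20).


Σ(8k+20) = 8·Σk + 20·n
= 8·210 + 20·20
= 1680 + 400 = 2080

Σ = 2080


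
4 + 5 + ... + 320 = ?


Σₖ₌4^320 k = Σₖ₌₁^320 k − Σₖ₌₁^3 k
= 320·321/2 − 3·4/2
= 51360 − 6 = 51354

Σk = 51354


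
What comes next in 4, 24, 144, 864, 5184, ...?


Pattern: geometric (r=6)
Terms: 4, 24, 144, 864, 5184
Next term = 31104

Next term = 31104


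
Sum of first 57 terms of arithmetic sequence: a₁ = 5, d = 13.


aₙ = 5 + (57-1)×13 = 733
Sₙ = n(a₁+aₙ)/2 = 57×(5+733)/2
= 57×738/2 = 21033

S_57 = 21033


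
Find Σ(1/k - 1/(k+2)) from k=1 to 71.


Telescoping with gap 2: two head and two tail terms survive.
= (1 + 1/2) - (1/72 + 1/73)
= 3/2 - 1/72 - 1/73 = 7739/5256

Sum = 7739/5256


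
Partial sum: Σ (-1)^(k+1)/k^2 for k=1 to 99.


S = 1 - 1/4 + 1/9 - 1/16 + 1/25 - 1/36 + 1/49 - 1/64 ± ...
= 0.8225
(Full series converges to +π²/12 ≈ +0.8225)

S_99 = 0.8225


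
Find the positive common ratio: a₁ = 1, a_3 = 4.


r^(n-1) = aₙ/a₁
r^2 = 4/1 = 4
r = 4^(1/2)
= ±2; taking r > 0 gives r = 2

r = 2


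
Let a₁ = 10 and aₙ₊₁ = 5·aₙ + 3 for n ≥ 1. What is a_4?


Computing step by step:
a_1 = 10
a_2 = 53
a_3 = 268
a_4 = 1343


a_4 = 1343


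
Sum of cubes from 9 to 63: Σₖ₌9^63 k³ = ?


Σₖ₌9^63 k³ = [63·64/2]² − [8·9/2]²
= 4064256 − 1296 = 4062960

Σk³ = 4062960


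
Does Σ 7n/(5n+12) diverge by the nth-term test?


lim(n→∞) 7n/(5n+12) = 7/5 = 7/5  (divide numerator and denominator by n)
lim aₙ = 7/5 ≠ 0 → series DIVERGES

Diverges (lim aₙ = 7/5 ≠ 0)


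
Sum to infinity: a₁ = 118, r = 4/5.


S∞ = a₁/(1-r) = 118/(1 - 4/5)
= 118/(1/5)
= 590

S∞ = 590


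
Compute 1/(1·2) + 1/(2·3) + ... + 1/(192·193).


1/(k(k+1)) = 1/k - 1/(k+1) (partial fractions)
Telescoping: Σ = 1 - 1/193 = 192/193

Sum = 192/193


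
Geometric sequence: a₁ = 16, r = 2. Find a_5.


aₙ = a₁·r^(n-1)
= 16×2^4
= 16×16
= 256

a_5 = 256


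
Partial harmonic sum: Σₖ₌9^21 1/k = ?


Σₖ₌9^21 1/k = 1/9 + 1/10 + 1/11 + ... + 1/21
= 23990607/25865840
≈ 0.9275

Sum = 23990607/25865840 ≈ 0.9275


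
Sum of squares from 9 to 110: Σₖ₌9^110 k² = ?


Σₖ₌9^110 k² = Σₖ₌₁^110 k² − Σₖ₌₁^8 k²
= 110·111·221/6 − 8·9·17/6
= 449735 − 204 = 449531

Σk² = 449531


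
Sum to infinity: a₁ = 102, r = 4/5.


S∞ = a₁/(1-r) = 102/(1 - 4/5)
= 102/(1/5)
= 510

S∞ = 510


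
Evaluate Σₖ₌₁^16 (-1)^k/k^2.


S = -1 + 1/4 - 1/9 + 1/16 - 1/25 + 1/36 - 1/49 + 1/64 ± ...
= -0.8206
(Full series converges to -π²/12 ≈ -0.8225)

S_16 = -0.8206


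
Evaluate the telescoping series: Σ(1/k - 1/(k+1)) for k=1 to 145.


Telescoping: adjacent terms cancel.
= 1/1 - 1/146
= 1 - 1/146 = 145/146

Sum = 145/146


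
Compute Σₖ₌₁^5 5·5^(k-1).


Sₙ = 5×(5^5 - 1)/(5 - 1)
= 5×(3125 - 1)/4
= 5×3124/4
= 3905

S_5 = 3905


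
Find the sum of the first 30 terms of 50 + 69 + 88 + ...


aₙ = 50 + (30-1)×19 = 601
Sₙ = n(a₁+aₙ)/2 = 30×(50+601)/2
= 30×651/2 = 9765

S_30 = 9765


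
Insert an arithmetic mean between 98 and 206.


AM = (98 + 206)/2 = 304/2 = 152

AM = 152


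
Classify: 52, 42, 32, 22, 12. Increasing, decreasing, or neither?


Differences: -10, -10, -10, -10
All differences < 0 → strictly DECREASING

Monotonically decreasing


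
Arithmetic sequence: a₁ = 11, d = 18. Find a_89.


aₙ = a₁ + (n-1)d
= 11 + (89-1)×18
= 11 + 1584
= 1595

a_89 = 1595


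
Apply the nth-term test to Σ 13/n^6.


lim(n→∞) 13/n^6 = 0
lim aₙ = 0 → nth-term test is INCONCLUSIVE
(Need other tests; this is actually a convergent p-series with p=6 > 1)

Inconclusive (lim aₙ = 0; need another test)


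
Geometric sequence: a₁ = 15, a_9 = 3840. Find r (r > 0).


r^(n-1) = aₙ/a₁
r^8 = 3840/15 = 256
r = 256^(1/8)
= ±2; taking r > 0 gives r = 2

r = 2


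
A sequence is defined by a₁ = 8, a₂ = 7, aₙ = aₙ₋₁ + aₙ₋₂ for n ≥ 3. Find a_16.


Computing iteratively: 8, 7, 15, 22, 37, 59, 96, 155, 251, 406, 657, 1063, ...
a_16 = 7286

a_16 = 7286


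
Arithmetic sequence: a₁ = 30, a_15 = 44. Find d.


d = (aₙ - a₁)/(n-1)
= (44 - 30)/(15-1)
= 14/14 = 1

d = 1


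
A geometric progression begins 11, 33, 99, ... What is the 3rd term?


aₙ = a₁·r^(n-1)
= 11×3^2
= 11×9
= 99

a_3 = 99


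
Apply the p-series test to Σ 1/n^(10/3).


p-series test: Σ c/n^p converges if p > 1, diverges if p ≤ 1 (constant c > 0 doesn't affect convergence).
p = 10/3
10/3 > 1 → CONVERGES

Converges (p = 10/3 > 1)


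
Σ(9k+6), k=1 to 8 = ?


Σ(9k+6) = 9·Σk + 6·n
= 9·36 + 6·8
= 324 + 48 = 372

Σ = 372


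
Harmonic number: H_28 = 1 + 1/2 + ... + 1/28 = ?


H_28 = 1/1 + 1/2 + 1/3 + ... + 1/28
= 315404588903/80313433200
≈ 3.9272

H_28 = 315404588903/80313433200 ≈ 3.9272


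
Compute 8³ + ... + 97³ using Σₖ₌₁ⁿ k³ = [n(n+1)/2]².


Σₖ₌8^97 k³ = [97·98/2]² − [7·8/2]²
= 22591009 − 784 = 22590225

Σk³ = 22590225


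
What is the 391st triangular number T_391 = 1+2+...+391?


n(n+1)/2 = 391×392/2 = 153272/2 = 76636

Σk = 76636


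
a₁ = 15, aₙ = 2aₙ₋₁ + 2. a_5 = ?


Computing step by step:
a_1 = 15
a_2 = 32
a_3 = 66
a_4 = 134
a_5 = 270


a_5 = 270


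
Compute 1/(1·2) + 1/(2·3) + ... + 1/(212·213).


1/(k(k+1)) = 1/k - 1/(k+1) (partial fractions)
Telescoping: Σ = 1 - 1/213 = 212/213

Sum = 212/213


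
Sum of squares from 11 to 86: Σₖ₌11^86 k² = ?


Σₖ₌11^86 k² = Σₖ₌₁^86 k² − Σₖ₌₁^10 k²
= 86·87·173/6 − 10·11·21/6
= 215731 − 385 = 215346

Σk² = 215346


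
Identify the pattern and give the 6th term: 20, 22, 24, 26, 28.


Pattern: arithmetic (d=2)
Terms: 20, 22, 24, 26, 28
Next term = 30

Next term = 30


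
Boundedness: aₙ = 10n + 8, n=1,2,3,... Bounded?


aₙ = 10n + 8 → as n→∞, aₙ→∞
No finite upper bound exists
The sequence is UNBOUNDED

Unbounded (aₙ → ∞ as n → ∞)


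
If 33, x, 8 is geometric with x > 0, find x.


GM = √(33×8) = √264 = 16.2481

GM = 16.2481


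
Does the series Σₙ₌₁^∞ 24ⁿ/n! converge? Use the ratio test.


aₙ = 24^n/n!
a_{n+1}/aₙ = 24^(n+1)/(n+1)! × n!/24^n
= 24/(n+1)
L = lim(n→∞) 24/(n+1) = 0
L < 1 → series CONVERGES

Converges (ratio test: L = 0 < 1)


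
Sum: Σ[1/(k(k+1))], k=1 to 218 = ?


1/(k(k+1)) = 1/k - 1/(k+1) (partial fractions)
Telescoping: Σ = 1 - 1/219 = 218/219

Sum = 218/219


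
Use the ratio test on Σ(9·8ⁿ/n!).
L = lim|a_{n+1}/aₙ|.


aₙ = 9·8^n/n!
a_{n+1}/aₙ = 8^(n+1)/(n+1)! × n!/8^n  (constant 9 cancels)
= 8/(n+1)
L = lim(n→∞) 8/(n+1) = 0
L < 1 → series CONVERGES

Converges (ratio test: L = 0 < 1)


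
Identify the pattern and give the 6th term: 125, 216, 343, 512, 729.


Pattern: perfect cubes: n³
Terms: 125, 216, 343, 512, 729
Next term = 1000

Next term = 1000


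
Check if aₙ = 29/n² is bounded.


a₁ = 29, a₂ = 29/4, a₃ = 29/9, ...
0 < aₙ ≤ 29 for all n ≥ 1
The sequence IS bounded

Bounded (0 < aₙ ≤ 29)


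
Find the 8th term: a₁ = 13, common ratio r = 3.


aₙ = a₁·r^(n-1)
= 13×3^7
= 13×2187
= 28431

a_8 = 28431


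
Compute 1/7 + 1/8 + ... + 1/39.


Σₖ₌7^39 1/k = 1/7 + 1/8 + 1/9 + ... + 1/39
= 876018803354593/485721041551200
≈ 1.8035

Sum = 876018803354593/485721041551200 ≈ 1.8035


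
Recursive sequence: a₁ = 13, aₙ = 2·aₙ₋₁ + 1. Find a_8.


Computing step by step:
a_1 = 13
a_2 = 27
a_3 = 55
a_4 = 111
a_5 = 223
a_6 = 447
a_7 = 895
a_8 = 1791


a_8 = 1791


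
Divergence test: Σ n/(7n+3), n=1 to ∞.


lim(n→∞) n/(7n+3) = 1/7 = 1/7  (divide numerator and denominator by n)
lim aₙ = 1/7 ≠ 0 → series DIVERGES

Diverges (lim aₙ = 1/7 ≠ 0)


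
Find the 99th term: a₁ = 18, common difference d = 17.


aₙ = a₁ + (n-1)d
= 18 + (99-1)×17
= 18 + 1666
= 1684

a_99 = 1684


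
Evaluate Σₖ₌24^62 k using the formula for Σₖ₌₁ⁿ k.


Σₖ₌24^62 k = Σₖ₌₁^62 k − Σₖ₌₁^23 k
= 62·63/2 − 23·24/2
= 1953 − 276 = 1677

Σk = 1677


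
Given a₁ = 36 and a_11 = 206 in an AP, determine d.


d = (aₙ - a₁)/(n-1)
= (206 - 36)/(11-1)
= 170/10 = 17

d = 17


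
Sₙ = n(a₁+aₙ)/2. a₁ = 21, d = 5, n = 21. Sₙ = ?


aₙ = 21 + (21-1)×5 = 121
Sₙ = n(a₁+aₙ)/2 = 21×(21+121)/2
= 21×142/2 = 1491

S_21 = 1491


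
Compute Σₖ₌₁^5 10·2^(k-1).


Sₙ = 10×(2^5 - 1)/(2 - 1)
= 10×(32 - 1)/1
= 10×31/1
= 310

S_5 = 310


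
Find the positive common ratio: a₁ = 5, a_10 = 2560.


r^(n-1) = aₙ/a₁
r^9 = 2560/5 = 512
r = 512^(1/9)
= 2

r = 2


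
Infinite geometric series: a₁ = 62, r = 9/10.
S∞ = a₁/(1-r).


S∞ = a₁/(1-r) = 62/(1 - 9/10)
= 62/(1/10)
= 620

S∞ = 620


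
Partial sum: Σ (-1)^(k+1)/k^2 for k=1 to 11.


S = 1 - 1/4 + 1/9 - 1/16 + 1/25 - 1/36 + 1/49 - 1/64 ± ...
= 0.8262
(Full series converges to +π²/12 ≈ +0.8225)

S_11 = 0.8262


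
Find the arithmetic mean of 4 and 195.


AM = (4 + 195)/2 = 199/2 = 99.5

AM = 99.5


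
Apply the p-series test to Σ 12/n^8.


p-series test: Σ c/n^p converges if p > 1, diverges if p ≤ 1 (constant c > 0 doesn't affect convergence).
p = 8
8 > 1 → CONVERGES

Converges (p = 8 > 1)


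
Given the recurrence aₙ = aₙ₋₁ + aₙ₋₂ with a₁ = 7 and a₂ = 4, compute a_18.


Computing iteratively: 7, 4, 11, 15, 26, 41, 67, 108, 175, 283, 458, 741, ...
a_18 = 13297

a_18 = 13297


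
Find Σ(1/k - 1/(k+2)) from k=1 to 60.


Telescoping with gap 2: two head and two tail terms survive.
= (1 + 1/2) - (1/61 + 1/62)
= 3/2 - 1/61 - 1/62 = 2775/1891

Sum = 2775/1891


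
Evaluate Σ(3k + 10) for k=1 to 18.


Σ(3k+10) = 3·Σk + 10·n
= 3·171 + 10·18
= 513 + 180 = 693

Σ = 693


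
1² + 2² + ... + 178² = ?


n = 178
n(n+1)(2n+1)/6 = 178×179×357/6
= 11374734/6 = 1895789

Σk² = 1895789


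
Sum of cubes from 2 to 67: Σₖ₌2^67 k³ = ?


Σₖ₌2^67 k³ = [67·68/2]² − [1·2/2]²
= 5189284 − 1 = 5189283

Σk³ = 5189283


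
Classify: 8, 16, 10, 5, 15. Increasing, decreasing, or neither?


Differences: 8, -6, -5, 10
Difference at position 1 is +8 (> 0) but position 2 is -6 (< 0) — sequence both rises and falls
→ NOT monotonic

Not monotonic


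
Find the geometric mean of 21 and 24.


GM = √(21×24) = √504 = 22.4499

GM = 22.4499


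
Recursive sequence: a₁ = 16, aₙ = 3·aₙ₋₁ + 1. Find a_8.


Computing step by step:
a_1 = 16
a_2 = 49
a_3 = 148
a_4 = 445
a_5 = 1336
a_6 = 4009
a_7 = 12028
a_8 = 36085


a_8 = 36085


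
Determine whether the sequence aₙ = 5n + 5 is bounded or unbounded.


aₙ = 5n + 5 → as n→∞, aₙ→∞
No finite upper bound exists
The sequence is UNBOUNDED

Unbounded (aₙ → ∞ as n → ∞)


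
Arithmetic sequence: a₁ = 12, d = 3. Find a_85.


aₙ = a₁ + (n-1)d
= 12 + (85-1)×3
= 12 + 252
= 264

a_85 = 264


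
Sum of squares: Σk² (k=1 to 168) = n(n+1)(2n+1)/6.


n = 168
n(n+1)(2n+1)/6 = 168×169×337/6
= 9568104/6 = 1594684

Σk² = 1594684


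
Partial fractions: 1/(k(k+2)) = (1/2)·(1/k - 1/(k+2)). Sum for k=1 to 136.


1/(k(k+2)) = (1/2)·(1/k - 1/(k+2)) (partial fractions)
Telescoping: Σ = (1/2)·(1 + 1/2 - 1/137 - 1/138) = 7021/9453

Sum = 7021/9453


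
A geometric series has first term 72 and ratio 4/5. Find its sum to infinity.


S∞ = a₁/(1-r) = 72/(1 - 4/5)
= 72/(1/5)
= 360

S∞ = 360


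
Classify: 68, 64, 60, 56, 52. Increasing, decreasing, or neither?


Differences: -4, -4, -4, -4
All differences < 0 → strictly DECREASING

Monotonically decreasing


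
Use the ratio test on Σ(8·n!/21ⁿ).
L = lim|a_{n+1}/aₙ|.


aₙ = 8·n!/21^n
a_{n+1}/aₙ = (n+1)!/21^(n+1) × 21^n/n!  (constant 8 cancels)
= (n+1)/21
L = lim(n→∞) (n+1)/21 = ∞
L > 1 → series DIVERGES

Diverges (ratio test: L = ∞ > 1)


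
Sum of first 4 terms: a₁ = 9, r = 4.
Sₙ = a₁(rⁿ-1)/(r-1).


Sₙ = 9×(4^4 - 1)/(4 - 1)
= 9×(256 - 1)/3
= 9×255/3
= 765

S_4 = 765


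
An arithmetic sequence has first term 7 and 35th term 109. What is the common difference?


d = (aₙ - a₁)/(n-1)
= (109 - 7)/(35-1)
= 102/34 = 3

d = 3


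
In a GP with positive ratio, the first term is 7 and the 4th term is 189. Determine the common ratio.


r^(n-1) = aₙ/a₁
r^3 = 189/7 = 27
r = 27^(1/3)
= 3

r = 3


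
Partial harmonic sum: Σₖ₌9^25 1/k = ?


Σₖ₌9^25 1/k = 1/9 + 1/10 + 1/11 + ... + 1/25
= 9799140457/8923714800
≈ 1.0981

Sum = 9799140457/8923714800 ≈ 1.0981


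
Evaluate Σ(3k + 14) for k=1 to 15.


Σ(3k+14) = 3·Σk + 14·n
= 3·120 + 14·15
= 360 + 210 = 570

Σ = 570


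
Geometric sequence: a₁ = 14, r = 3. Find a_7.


aₙ = a₁·r^(n-1)
= 14×3^6
= 14×729
= 10206

a_7 = 10206


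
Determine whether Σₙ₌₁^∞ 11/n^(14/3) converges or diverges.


p-series test: Σ c/n^p converges if p > 1, diverges if p ≤ 1 (constant c > 0 doesn't affect convergence).
p = 14/3
14/3 > 1 → CONVERGES

Converges (p = 14/3 > 1)


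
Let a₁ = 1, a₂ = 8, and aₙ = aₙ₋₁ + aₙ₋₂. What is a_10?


Computing iteratively: 1, 8, 9, 17, 26, 43, 69, 112, 181, 293
a_10 = 293

a_10 = 293


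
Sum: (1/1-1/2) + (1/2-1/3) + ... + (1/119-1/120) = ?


Telescoping: adjacent terms cancel.
= 1/1 - 1/120
= 1 - 1/120 = 119/120

Sum = 119/120


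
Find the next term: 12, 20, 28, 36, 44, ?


Pattern: arithmetic (d=8)
Terms: 12, 20, 28, 36, 44
Next term = 52

Next term = 52


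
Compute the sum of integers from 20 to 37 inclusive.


Σₖ₌20^37 k = Σₖ₌₁^37 k − Σₖ₌₁^19 k
= 37·38/2 − 19·20/2
= 703 − 190 = 513

Σk = 513


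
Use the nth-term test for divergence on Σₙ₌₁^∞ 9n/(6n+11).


lim(n→∞) 9n/(6n+11) = 9/6 = 3/2  (divide numerator and denominator by n)
lim aₙ = 3/2 ≠ 0 → series DIVERGES

Diverges (lim aₙ = 3/2 ≠ 0)


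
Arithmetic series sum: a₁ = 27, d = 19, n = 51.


aₙ = 27 + (51-1)×19 = 977
Sₙ = n(a₁+aₙ)/2 = 51×(27+977)/2
= 51×1004/2 = 25602

S_51 = 25602


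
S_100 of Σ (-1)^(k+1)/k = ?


S = 1 - 1/2 + 1/3 - 1/4 + 1/5 - 1/6 + 1/7 - 1/8 ± ...
= 0.6882
(Full series converges to +ln(2) ≈ +0.6931)

S_100 = 0.6882


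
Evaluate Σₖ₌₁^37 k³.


n(n+1)/2 = 37×38/2 = 703
Σk³ = 703² = 494209

Σk³ = 494209


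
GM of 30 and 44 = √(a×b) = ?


GM = √(30×44) = √1320 = 36.3318

GM = 36.3318


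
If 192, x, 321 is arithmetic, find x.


AM = (192 + 321)/2 = 513/2 = 256.5

AM = 256.5


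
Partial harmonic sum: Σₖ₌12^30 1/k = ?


Σₖ₌12^30 1/k = 1/12 + 1/13 + 1/14 + ... + 1/30
= 2271118025257/2329089562800
≈ 0.9751

Sum = 2271118025257/2329089562800 ≈ 0.9751


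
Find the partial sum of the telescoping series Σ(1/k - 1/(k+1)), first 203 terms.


Telescoping: adjacent terms cancel.
= 1/1 - 1/204
= 1 - 1/204 = 203/204

Sum = 203/204


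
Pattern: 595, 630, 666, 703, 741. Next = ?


Pattern: triangular numbers: n(n+1)/2
Terms: 595, 630, 666, 703, 741
Next term = 780

Next term = 780


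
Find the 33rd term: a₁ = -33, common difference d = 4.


aₙ = a₁ + (n-1)d
= -33 + (33-1)×4
= -33 + 128
= 95

a_33 = 95


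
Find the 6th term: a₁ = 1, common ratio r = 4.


aₙ = a₁·r^(n-1)
= 1×4^5
= 1×1024
= 1024

a_6 = 1024


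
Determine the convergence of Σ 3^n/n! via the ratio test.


aₙ = 3^n/n!
a_{n+1}/aₙ = 3^(n+1)/(n+1)! × n!/3^n
= 3/(n+1)
L = lim(n→∞) 3/(n+1) = 0
L < 1 → series CONVERGES

Converges (ratio test: L = 0 < 1)


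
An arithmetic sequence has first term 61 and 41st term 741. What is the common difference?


d = (aₙ - a₁)/(n-1)
= (741 - 61)/(41-1)
= 680/40 = 17

d = 17


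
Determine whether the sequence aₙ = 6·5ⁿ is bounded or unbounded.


aₙ = 6·5ⁿ → as n→∞, aₙ→∞ (since base 5 > 1)
No finite upper bound exists
The sequence is UNBOUNDED

Unbounded (aₙ → ∞ as n → ∞)


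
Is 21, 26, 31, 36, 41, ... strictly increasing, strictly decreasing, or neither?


Differences: 5, 5, 5, 5
All differences > 0 → strictly INCREASING

Monotonically increasing


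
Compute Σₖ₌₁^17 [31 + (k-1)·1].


aₙ = 31 + (17-1)×1 = 47
Sₙ = n(a₁+aₙ)/2 = 17×(31+47)/2
= 17×78/2 = 663

S_17 = 663


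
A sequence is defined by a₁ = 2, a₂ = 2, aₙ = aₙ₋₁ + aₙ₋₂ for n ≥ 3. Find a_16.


Computing iteratively: 2, 2, 4, 6, 10, 16, 26, 42, 68, 110, 178, 288, ...
a_16 = 1974

a_16 = 1974


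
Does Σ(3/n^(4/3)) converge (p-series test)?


p-series test: Σ c/n^p converges if p > 1, diverges if p ≤ 1 (constant c > 0 doesn't affect convergence).
p = 4/3
4/3 > 1 → CONVERGES

Converges (p = 4/3 > 1)


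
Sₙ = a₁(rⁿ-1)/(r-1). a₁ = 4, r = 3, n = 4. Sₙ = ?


Sₙ = 4×(3^4 - 1)/(3 - 1)
= 4×(81 - 1)/2
= 4×80/2
= 160

S_4 = 160


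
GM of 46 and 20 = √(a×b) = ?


GM = √(46×20) = √920 = 30.3315

GM = 30.3315


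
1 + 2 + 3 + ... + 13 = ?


n(n+1)/2 = 13×14/2 = 182/2 = 91

Σk = 91


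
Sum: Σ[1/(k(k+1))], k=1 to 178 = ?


1/(k(k+1)) = 1/k - 1/(k+1) (partial fractions)
Telescoping: Σ = 1 - 1/179 = 178/179

Sum = 178/179


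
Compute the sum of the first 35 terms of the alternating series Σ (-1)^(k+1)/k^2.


S = 1 - 1/4 + 1/9 - 1/16 + 1/25 - 1/36 + 1/49 - 1/64 ± ...
= 0.8229
(Full series converges to +π²/12 ≈ +0.8225)

S_35 = 0.8229


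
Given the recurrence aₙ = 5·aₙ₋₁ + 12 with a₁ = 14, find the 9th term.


Computing step by step:
a_1 = 14
a_2 = 82
a_3 = 422
a_4 = 2122
a_5 = 10622
a_6 = 53122
a_7 = 265622
a_8 = 1328122
a_9 = 6640622


a_9 = 6640622


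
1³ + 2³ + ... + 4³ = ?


n(n+1)/2 = 4×5/2 = 10
Σk³ = 10² = 100

Σk³ = 100


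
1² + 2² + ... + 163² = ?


n = 163
n(n+1)(2n+1)/6 = 163×164×327/6
= 8741364/6 = 1456894

Σk² = 1456894


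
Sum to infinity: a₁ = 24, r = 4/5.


S∞ = a₁/(1-r) = 24/(1 - 4/5)
= 24/(1/5)
= 120

S∞ = 120


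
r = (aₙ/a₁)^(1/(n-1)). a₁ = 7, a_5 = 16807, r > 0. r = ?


r^(n-1) = aₙ/a₁
r^4 = 16807/7 = 2401
r = 2401^(1/4)
= ±7; taking r > 0 gives r = 7

r = 7


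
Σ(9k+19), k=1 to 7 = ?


Σ(9k+19) = 9·Σk + 19·n
= 9·28 + 19·7
= 252 + 133 = 385

Σ = 385


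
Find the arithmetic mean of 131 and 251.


AM = (131 + 251)/2 = 382/2 = 191

AM = 191


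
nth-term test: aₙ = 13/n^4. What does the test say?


lim(n→∞) 13/n^4 = 0
lim aₙ = 0 → nth-term test is INCONCLUSIVE
(Need other tests; this is actually a convergent p-series with p=4 > 1)

Inconclusive (lim aₙ = 0; need another test)


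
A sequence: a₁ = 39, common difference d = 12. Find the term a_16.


aₙ = a₁ + (n-1)d
= 39 + (16-1)×12
= 39 + 180
= 219

a_16 = 219


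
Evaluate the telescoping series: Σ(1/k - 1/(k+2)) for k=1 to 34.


Telescoping with gap 2: two head and two tail terms survive.
= (1 + 1/2) - (1/35 + 1/36)
= 3/2 - 1/35 - 1/36 = 1819/1260

Sum = 1819/1260


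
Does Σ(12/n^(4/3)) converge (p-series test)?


p-series test: Σ c/n^p converges if p > 1, diverges if p ≤ 1 (constant c > 0 doesn't affect convergence).
p = 4/3
4/3 > 1 → CONVERGES

Converges (p = 4/3 > 1)


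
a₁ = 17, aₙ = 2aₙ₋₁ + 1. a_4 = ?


Computing step by step:
a_1 = 17
a_2 = 35
a_3 = 71
a_4 = 143


a_4 = 143


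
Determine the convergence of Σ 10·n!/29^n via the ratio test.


aₙ = 10·n!/29^n
a_{n+1}/aₙ = (n+1)!/29^(n+1) × 29^n/n!  (constant 10 cancels)
= (n+1)/29
L = lim(n→∞) (n+1)/29 = ∞
L > 1 → series DIVERGES

Diverges (ratio test: L = ∞ > 1)


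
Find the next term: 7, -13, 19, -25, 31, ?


Pattern: alternating sign, magnitude arithmetic (d=6)
Terms: 7, -13, 19, -25, 31
Next term = -37

Next term = -37


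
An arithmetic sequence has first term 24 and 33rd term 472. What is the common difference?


d = (aₙ - a₁)/(n-1)
= (472 - 24)/(33-1)
= 448/32 = 14

d = 14


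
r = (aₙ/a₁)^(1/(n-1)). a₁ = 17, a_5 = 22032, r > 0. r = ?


r^(n-1) = aₙ/a₁
r^4 = 22032/17 = 1296
r = 1296^(1/4)
= ±6; taking r > 0 gives r = 6

r = 6


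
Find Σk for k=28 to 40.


Σₖ₌28^40 k = Σₖ₌₁^40 k − Σₖ₌₁^27 k
= 40·41/2 − 27·28/2
= 820 − 378 = 442

Σk = 442


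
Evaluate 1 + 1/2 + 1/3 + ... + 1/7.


H_7 = 1/1 + 1/2 + 1/3 + 1/4 + 1/5 + 1/6 + 1/7
= 363/140
≈ 2.5929

H_7 = 363/140 ≈ 2.5929


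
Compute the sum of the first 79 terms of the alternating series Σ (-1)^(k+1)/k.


S = 1 - 1/2 + 1/3 - 1/4 + 1/5 - 1/6 + 1/7 - 1/8 ± ...
= 0.6994
(Full series converges to +ln(2) ≈ +0.6931)

S_79 = 0.6994


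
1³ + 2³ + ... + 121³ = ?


n(n+1)/2 = 121×122/2 = 7381
Σk³ = 7381² = 54479161

Σk³ = 54479161


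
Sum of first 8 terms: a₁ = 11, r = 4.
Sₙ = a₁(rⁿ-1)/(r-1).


Sₙ = 11×(4^8 - 1)/(4 - 1)
= 11×(65536 - 1)/3
= 11×65535/3
= 240295

S_8 = 240295


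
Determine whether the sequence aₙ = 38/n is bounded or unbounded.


a₁ = 38, a₂ = 38/2, a₃ = 38/3, ...
0 < aₙ ≤ 38 for all n ≥ 1
Lower bound: 0, Upper bound: 38
The sequence IS bounded

Bounded (0 < aₙ ≤ 38)


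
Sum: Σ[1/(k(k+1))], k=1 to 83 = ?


1/(k(k+1)) = 1/k - 1/(k+1) (partial fractions)
Telescoping: Σ = 1 - 1/84 = 83/84

Sum = 83/84


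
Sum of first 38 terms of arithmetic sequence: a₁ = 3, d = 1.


aₙ = 3 + (38-1)×1 = 40
Sₙ = n(a₁+aₙ)/2 = 38×(3+40)/2
= 38×43/2 = 817

S_38 = 817


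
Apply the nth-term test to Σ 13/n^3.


lim(n→∞) 13/n^3 = 0
lim aₙ = 0 → nth-term test is INCONCLUSIVE
(Need other tests; this is actually a convergent p-series with p=3 > 1)

Inconclusive (lim aₙ = 0; need another test)


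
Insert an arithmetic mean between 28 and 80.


AM = (28 + 80)/2 = 108/2 = 54

AM = 54


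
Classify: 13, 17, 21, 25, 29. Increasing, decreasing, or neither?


Differences: 4, 4, 4, 4
All differences > 0 → strictly INCREASING

Monotonically increasing


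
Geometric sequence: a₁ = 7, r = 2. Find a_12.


aₙ = a₁·r^(n-1)
= 7×2^11
= 7×2048
= 14336

a_12 = 14336


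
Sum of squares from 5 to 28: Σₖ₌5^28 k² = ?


Σₖ₌5^28 k² = Σₖ₌₁^28 k² − Σₖ₌₁^4 k²
= 28·29·57/6 − 4·5·9/6
= 7714 − 30 = 7684

Σk² = 7684


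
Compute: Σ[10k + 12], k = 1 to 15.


Σ(10k+12) = 10·Σk + 12·n
= 10·120 + 12·15
= 1200 + 180 = 1380

Σ = 1380


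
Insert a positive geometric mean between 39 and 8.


GM = √(39×8) = √312 = 17.6635

GM = 17.6635


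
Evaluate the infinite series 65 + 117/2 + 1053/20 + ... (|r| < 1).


S∞ = a₁/(1-r) = 65/(1 - 9/10)
= 65/(1/10)
= 650

S∞ = 650


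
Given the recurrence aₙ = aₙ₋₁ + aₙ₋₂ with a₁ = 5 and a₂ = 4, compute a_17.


Computing iteratively: 5, 4, 9, 13, 22, 35, 57, 92, 149, 241, 390, 631, ...
a_17 = 6998

a_17 = 6998


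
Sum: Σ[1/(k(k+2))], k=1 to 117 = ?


1/(k(k+2)) = (1/2)·(1/k - 1/(k+2)) (partial fractions)
Telescoping: Σ = (1/2)·(1 + 1/2 - 1/118 - 1/119) = 10413/14042

Sum = 10413/14042


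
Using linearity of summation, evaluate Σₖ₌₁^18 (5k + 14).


Σ(5k+14) = 5·Σk + 14·n
= 5·171 + 14·18
= 855 + 252 = 1107

Σ = 1107


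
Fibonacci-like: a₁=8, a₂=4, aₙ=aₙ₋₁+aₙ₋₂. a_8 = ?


Computing iteratively: 8, 4, 12, 16, 28, 44, 72, 116
a_8 = 116

a_8 = 116


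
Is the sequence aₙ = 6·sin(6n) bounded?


For all n, -1 ≤ sin(6n) ≤ 1, so -6 ≤ 6·sin(6n) ≤ 6
Lower bound: -6, Upper bound: 6
The sequence IS bounded

Bounded (-6 ≤ aₙ ≤ 6)


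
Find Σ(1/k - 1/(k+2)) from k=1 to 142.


Telescoping with gap 2: two head and two tail terms survive.
= (1 + 1/2) - (1/143 + 1/144)
= 3/2 - 1/143 - 1/144 = 30601/20592

Sum = 30601/20592


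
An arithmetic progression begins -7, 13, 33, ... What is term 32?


aₙ = a₁ + (n-1)d
= -7 + (32-1)×20
= -7 + 620
= 613

a_32 = 613


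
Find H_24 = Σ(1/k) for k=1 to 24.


H_24 = 1/1 + 1/2 + 1/3 + ... + 1/24
= 1347822955/356948592
≈ 3.776

H_24 = 1347822955/356948592 ≈ 3.776


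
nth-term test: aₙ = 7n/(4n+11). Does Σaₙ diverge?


lim(n→∞) 7n/(4n+11) = 7/4 = 7/4  (divide numerator and denominator by n)
lim aₙ = 7/4 ≠ 0 → series DIVERGES

Diverges (lim aₙ = 7/4 ≠ 0)


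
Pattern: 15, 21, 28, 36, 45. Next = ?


Pattern: triangular numbers: n(n+1)/2
Terms: 15, 21, 28, 36, 45
Next term = 55

Next term = 55


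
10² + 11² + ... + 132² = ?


Σₖ₌10^132 k² = Σₖ₌₁^132 k² − Σₖ₌₁^9 k²
= 132·133·265/6 − 9·10·19/6
= 775390 − 285 = 775105

Σk² = 775105


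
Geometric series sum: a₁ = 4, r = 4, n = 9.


Sₙ = 4×(4^9 - 1)/(4 - 1)
= 4×(262144 - 1)/3
= 4×262143/3
= 349524

S_9 = 349524


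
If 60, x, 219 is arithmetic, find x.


AM = (60 + 219)/2 = 279/2 = 139.5

AM = 139.5


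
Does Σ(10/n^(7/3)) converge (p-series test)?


p-series test: Σ c/n^p converges if p > 1, diverges if p ≤ 1 (constant c > 0 doesn't affect convergence).
p = 7/3
7/3 > 1 → CONVERGES

Converges (p = 7/3 > 1)


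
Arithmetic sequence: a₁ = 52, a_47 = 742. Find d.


d = (aₙ - a₁)/(n-1)
= (742 - 52)/(47-1)
= 690/46 = 15

d = 15


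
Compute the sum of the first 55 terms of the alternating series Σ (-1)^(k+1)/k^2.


S = 1 - 1/4 + 1/9 - 1/16 + 1/25 - 1/36 + 1/49 - 1/64 ± ...
= 0.8226
(Full series converges to +π²/12 ≈ +0.8225)

S_55 = 0.8226


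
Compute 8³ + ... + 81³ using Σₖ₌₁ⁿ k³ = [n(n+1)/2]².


Σₖ₌8^81 k³ = [81·82/2]² − [7·8/2]²
= 11029041 − 784 = 11028257

Σk³ = 11028257


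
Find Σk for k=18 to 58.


Σₖ₌18^58 k = Σₖ₌₁^58 k − Σₖ₌₁^17 k
= 58·59/2 − 17·18/2
= 1711 − 153 = 1558

Σk = 1558


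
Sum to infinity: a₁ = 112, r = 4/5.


S∞ = a₁/(1-r) = 112/(1 - 4/5)
= 112/(1/5)
= 560

S∞ = 560


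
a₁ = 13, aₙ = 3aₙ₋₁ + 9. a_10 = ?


Computing step by step:
a_1 = 13
a_2 = 48
a_3 = 153
a_4 = 468
a_5 = 1413
a_6 = 4248
a_7 = 12753
a_8 = 38268
a_9 = 114813
a_10 = 344448


a_10 = 344448


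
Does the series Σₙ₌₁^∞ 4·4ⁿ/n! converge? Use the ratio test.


aₙ = 4·4^n/n!
a_{n+1}/aₙ = 4^(n+1)/(n+1)! × n!/4^n  (constant 4 cancels)
= 4/(n+1)
L = lim(n→∞) 4/(n+1) = 0
L < 1 → series CONVERGES

Converges (ratio test: L = 0 < 1)


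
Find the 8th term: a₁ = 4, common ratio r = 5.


aₙ = a₁·r^(n-1)
= 4×5^7
= 4×78125
= 312500

a_8 = 312500


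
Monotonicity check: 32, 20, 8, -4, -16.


Differences: -12, -12, -12, -12
All differences < 0 → strictly DECREASING

Monotonically decreasing


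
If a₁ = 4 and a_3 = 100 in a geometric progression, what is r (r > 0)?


r^(n-1) = aₙ/a₁
r^2 = 100/4 = 25
r = 25^(1/2)
= ±5; taking r > 0 gives r = 5

r = 5


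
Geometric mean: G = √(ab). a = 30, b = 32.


GM = √(30×32) = √960 = 30.9839

GM = 30.9839


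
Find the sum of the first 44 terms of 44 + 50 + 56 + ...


aₙ = 44 + (44-1)×6 = 302
Sₙ = n(a₁+aₙ)/2 = 44×(44+302)/2
= 44×346/2 = 7612

S_44 = 7612


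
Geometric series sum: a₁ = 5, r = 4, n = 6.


Sₙ = 5×(4^6 - 1)/(4 - 1)
= 5×(4096 - 1)/3
= 5×4095/3
= 6825

S_6 = 6825


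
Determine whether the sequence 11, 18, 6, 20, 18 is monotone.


Differences: 7, -12, 14, -2
Difference at position 1 is +7 (> 0) but position 2 is -12 (< 0) — sequence both rises and falls
→ NOT monotonic

Not monotonic


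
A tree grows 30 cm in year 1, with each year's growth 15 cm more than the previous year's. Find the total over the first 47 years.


aₙ = 30 + (47-1)×15 = 720
Sₙ = n(a₁+aₙ)/2 = 47×(30+720)/2
= 47×750/2 = 17625

S_47 = 17625


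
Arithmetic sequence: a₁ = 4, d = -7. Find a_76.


aₙ = a₁ + (n-1)d
= 4 + (76-1)×-7
= 4 - 525
= -521

a_76 = -521


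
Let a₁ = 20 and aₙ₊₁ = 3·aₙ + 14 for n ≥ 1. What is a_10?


Computing step by step:
a_1 = 20
a_2 = 74
a_3 = 236
a_4 = 722
a_5 = 2180
a_6 = 6554
a_7 = 19676
a_8 = 59042
a_9 = 177140
a_10 = 531434


a_10 = 531434


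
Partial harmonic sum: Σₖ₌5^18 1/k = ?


Σₖ₌5^18 1/k = 1/5 + 1/6 + 1/7 + ... + 1/18
= 5765801/4084080
≈ 1.4118

Sum = 5765801/4084080 ≈ 1.4118


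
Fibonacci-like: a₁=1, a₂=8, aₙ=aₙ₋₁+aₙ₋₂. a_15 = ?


Computing iteratively: 1, 8, 9, 17, 26, 43, 69, 112, 181, 293, 474, 767, ...
a_15 = 3249

a_15 = 3249


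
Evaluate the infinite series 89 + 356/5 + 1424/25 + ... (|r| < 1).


S∞ = a₁/(1-r) = 89/(1 - 4/5)
= 89/(1/5)
= 445

S∞ = 445


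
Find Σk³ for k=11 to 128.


Σₖ₌11^128 k³ = [128·129/2]² − [10·11/2]²
= 68161536 − 3025 = 68158511

Σk³ = 68158511


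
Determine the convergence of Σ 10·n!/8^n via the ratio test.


aₙ = 10·n!/8^n
a_{n+1}/aₙ = (n+1)!/8^(n+1) × 8^n/n!  (constant 10 cancels)
= (n+1)/8
L = lim(n→∞) (n+1)/8 = ∞
L > 1 → series DIVERGES

Diverges (ratio test: L = ∞ > 1)


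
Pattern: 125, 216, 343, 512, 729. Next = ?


Pattern: perfect cubes: n³
Terms: 125, 216, 343, 512, 729
Next term = 1000

Next term = 1000


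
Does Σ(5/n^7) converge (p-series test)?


p-series test: Σ c/n^p converges if p > 1, diverges if p ≤ 1 (constant c > 0 doesn't affect convergence).
p = 7
7 > 1 → CONVERGES

Converges (p = 7 > 1)


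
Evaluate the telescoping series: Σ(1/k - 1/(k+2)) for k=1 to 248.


Telescoping with gap 2: two head and two tail terms survive.
= (1 + 1/2) - (1/249 + 1/250)
= 3/2 - 1/249 - 1/250 = 46438/31125

Sum = 46438/31125


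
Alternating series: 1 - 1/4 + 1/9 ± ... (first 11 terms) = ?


S = 1 - 1/4 + 1/9 - 1/16 + 1/25 - 1/36 + 1/49 - 1/64 ± ...
= 0.8262
(Full series converges to +π²/12 ≈ +0.8225)

S_11 = 0.8262


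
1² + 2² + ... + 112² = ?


n = 112
n(n+1)(2n+1)/6 = 112×113×225/6
= 2847600/6 = 474600

Σk² = 474600


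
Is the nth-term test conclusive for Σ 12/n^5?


lim(n→∞) 12/n^5 = 0
lim aₙ = 0 → nth-term test is INCONCLUSIVE
(Need other tests; this is actually a convergent p-series with p=5 > 1)

Inconclusive (lim aₙ = 0; need another test)


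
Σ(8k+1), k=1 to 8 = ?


Σ(8k+1) = 8·Σk + 1·n
= 8·36 + 1·8
= 288 + 8 = 296

Σ = 296


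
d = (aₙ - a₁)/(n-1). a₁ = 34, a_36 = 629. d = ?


d = (aₙ - a₁)/(n-1)
= (629 - 34)/(36-1)
= 595/35 = 17

d = 17


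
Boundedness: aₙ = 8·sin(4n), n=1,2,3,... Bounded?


For all n, -1 ≤ sin(4n) ≤ 1, so -8 ≤ 8·sin(4n) ≤ 8
Lower bound: -8, Upper bound: 8
The sequence IS bounded

Bounded (-8 ≤ aₙ ≤ 8)


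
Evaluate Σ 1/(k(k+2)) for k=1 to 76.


1/(k(k+2)) = (1/2)·(1/k - 1/(k+2)) (partial fractions)
Telescoping: Σ = (1/2)·(1 + 1/2 - 1/77 - 1/78) = 4427/6006

Sum = 4427/6006


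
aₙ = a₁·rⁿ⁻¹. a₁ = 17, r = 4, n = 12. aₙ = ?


aₙ = a₁·r^(n-1)
= 17×4^11
= 17×4194304
= 71303168

a_12 = 71303168
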